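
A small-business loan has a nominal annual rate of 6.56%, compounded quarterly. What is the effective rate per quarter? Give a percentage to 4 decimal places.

1.6400%

With a nominal annual rate compounded quarterly, the periodic rate is the nominal rate divided by 4.
i = 0.0656 / 4 = 0.0164000 = 1.6400%.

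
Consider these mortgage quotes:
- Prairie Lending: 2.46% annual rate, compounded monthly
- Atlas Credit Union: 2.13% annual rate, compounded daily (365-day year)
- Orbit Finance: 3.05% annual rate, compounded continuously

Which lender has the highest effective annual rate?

Prairie Lending: (1 + 0.0246/12)^12 − 1 = 2.488%
Atlas Credit Union: (1 + 0.0213/365)^365 − 1 = 2.153%
Orbit Finance: e^0.0305 − 1 = 3.097%
The highest effective annual rate is Orbit Finance at 3.097%.

Orbit Finance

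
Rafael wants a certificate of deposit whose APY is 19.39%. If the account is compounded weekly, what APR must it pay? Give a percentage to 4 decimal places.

17.7528%

(1 + r/52)^52 − 1 = 0.1939, so 1 + r/52 = 1.1939^(1/52).
r/52 = 0.003414, so r = 0.177528 = 17.7528%.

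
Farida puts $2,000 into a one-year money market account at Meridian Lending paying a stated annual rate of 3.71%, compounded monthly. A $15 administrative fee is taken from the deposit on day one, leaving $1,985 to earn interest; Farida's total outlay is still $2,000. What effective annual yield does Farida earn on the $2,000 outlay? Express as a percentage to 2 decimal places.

3.00%

Value after one year: 1,985 × (1 + 0.0371/12)^12 = 1,985 × 1.037737 = $2,059.91.
Effective yield on the $2,000 outlay: 2,059.91 / 2,000 − 1 = 0.029954 = 3.00%.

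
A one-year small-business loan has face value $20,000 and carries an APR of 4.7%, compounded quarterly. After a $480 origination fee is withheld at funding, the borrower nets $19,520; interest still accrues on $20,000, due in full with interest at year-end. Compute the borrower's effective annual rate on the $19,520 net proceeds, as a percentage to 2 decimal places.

Amount owed after one year: 20,000 × (1 + 0.047/4)^4 = 20,000 × 1.047835 = $20,956.70.
Effective rate on net proceeds: 20,956.70 / 19,520 − 1 = 0.073601 = 7.36%.

7.36%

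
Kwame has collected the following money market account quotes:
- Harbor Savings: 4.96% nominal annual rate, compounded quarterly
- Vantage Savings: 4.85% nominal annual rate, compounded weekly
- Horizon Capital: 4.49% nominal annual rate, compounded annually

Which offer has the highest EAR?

Harbor Savings: (1 + 0.0496/4)^4 − 1 = 5.053%
Vantage Savings: (1 + 0.0485/52)^52 − 1 = 4.967%
Horizon Capital: compounded annually, EAR = 4.490%
The highest effective annual rate is Harbor Savings at 5.053%.

Harbor Savings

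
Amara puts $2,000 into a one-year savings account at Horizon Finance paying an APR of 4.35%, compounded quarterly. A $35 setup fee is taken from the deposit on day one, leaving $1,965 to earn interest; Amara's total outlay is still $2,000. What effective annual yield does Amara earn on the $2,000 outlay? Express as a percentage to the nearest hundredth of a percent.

2.59%

Value after one year: 1,965 × (1 + 0.0435/4)^4 = 1,965 × 1.044215 = $2,051.88.
Effective yield on the $2,000 outlay: 2,051.88 / 2,000 − 1 = 0.025941 = 2.59%.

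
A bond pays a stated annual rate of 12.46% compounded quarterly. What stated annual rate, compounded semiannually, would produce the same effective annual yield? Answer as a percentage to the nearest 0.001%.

EAR = (1 + 0.1246/4)^4 − 1 = 0.130544.
Solve (1 + r/2)^2 = 1.130544: r/2 = 1.130544^(1/2) − 1 = 0.063270, so r = 0.126541 = 12.654%.

12.654%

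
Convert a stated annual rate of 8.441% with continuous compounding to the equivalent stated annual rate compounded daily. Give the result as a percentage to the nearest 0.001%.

8.442%

EAR under continuous compounding: e^0.08441 − 1 = 0.088075.
Solve (1 + r/365)^365 = 1.088075: r/365 = 1.088075^(1/365) − 1 = 0.000231, so r = 0.084420 = 8.442%.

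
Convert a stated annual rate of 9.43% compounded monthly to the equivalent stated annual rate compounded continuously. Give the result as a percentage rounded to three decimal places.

EAR = (1 + 0.0943/12)^12 − 1 = 0.098484.
Equivalent continuous rate: r = ln(1 + 0.098484) = 0.093931 = 9.393%.

9.393%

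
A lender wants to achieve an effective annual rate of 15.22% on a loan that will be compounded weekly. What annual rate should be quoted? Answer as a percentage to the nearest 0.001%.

14.187%

(1 + r/52)^52 − 1 = 0.1522, so 1 + r/52 = 1.1522^(1/52).
r/52 = 0.002728, so r = 0.141866 = 14.187%.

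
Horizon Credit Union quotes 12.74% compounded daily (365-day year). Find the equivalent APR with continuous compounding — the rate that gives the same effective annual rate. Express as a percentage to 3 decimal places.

EAR = (1 + 0.1274/365)^365 − 1 = 0.135846.
Equivalent continuous rate: r = ln(1 + 0.135846) = 0.127378 = 12.738%.

12.738%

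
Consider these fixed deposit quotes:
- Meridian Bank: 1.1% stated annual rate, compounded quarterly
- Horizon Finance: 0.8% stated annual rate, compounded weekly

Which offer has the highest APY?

Meridian Bank: (1 + 0.011/4)^4 − 1 = 1.105%
Horizon Finance: (1 + 0.008/52)^52 − 1 = 0.803%
The highest effective annual rate is Meridian Bank at 1.105%.

Meridian Bank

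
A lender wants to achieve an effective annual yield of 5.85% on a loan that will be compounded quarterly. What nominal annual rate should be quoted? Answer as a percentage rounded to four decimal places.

5.7259%

(1 + r/4)^4 − 1 = 0.0585, so 1 + r/4 = 1.0585^(1/4).
r/4 = 0.014315, so r = 0.057259 = 5.7259%.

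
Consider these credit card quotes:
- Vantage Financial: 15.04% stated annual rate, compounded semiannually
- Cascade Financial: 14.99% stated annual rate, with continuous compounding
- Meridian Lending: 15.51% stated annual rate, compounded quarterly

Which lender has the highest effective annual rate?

Vantage Financial: (1 + 0.1504/2)^2 − 1 = 15.606%
Cascade Financial: e^0.1499 − 1 = 16.172%
Meridian Lending: (1 + 0.1551/4)^4 − 1 = 16.436%
The highest effective annual rate is Meridian Lending at 16.436%.

Meridian Lending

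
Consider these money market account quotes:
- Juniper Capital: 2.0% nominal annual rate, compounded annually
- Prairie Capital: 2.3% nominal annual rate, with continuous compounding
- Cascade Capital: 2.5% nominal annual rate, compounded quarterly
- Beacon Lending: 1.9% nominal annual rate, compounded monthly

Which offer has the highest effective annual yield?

Cascade Capital

Juniper Capital: compounded annually, EAR = 2.000%
Prairie Capital: e^0.023 − 1 = 2.327%
Cascade Capital: (1 + 0.025/4)^4 − 1 = 2.524%
Beacon Lending: (1 + 0.019/12)^12 − 1 = 1.917%
The highest effective annual rate is Cascade Capital at 2.524%.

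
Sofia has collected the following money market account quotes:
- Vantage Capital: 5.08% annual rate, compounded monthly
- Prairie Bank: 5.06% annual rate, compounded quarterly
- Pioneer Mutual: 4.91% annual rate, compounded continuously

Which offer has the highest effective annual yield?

Vantage Capital

Vantage Capital: (1 + 0.0508/12)^12 − 1 = 5.200%
Prairie Bank: (1 + 0.0506/4)^4 − 1 = 5.157%
Pioneer Mutual: e^0.0491 − 1 = 5.033%
The highest effective annual rate is Vantage Capital at 5.200%.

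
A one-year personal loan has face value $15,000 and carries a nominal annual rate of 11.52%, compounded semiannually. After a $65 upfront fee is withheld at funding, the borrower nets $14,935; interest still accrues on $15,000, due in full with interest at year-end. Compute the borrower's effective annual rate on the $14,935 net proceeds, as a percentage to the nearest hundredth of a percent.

12.34%

Amount owed after one year: 15,000 × (1 + 0.1152/2)^2 = 15,000 × 1.118518 = $16,777.77.
Effective rate on net proceeds: 16,777.77 / 14,935 − 1 = 0.123386 = 12.34%.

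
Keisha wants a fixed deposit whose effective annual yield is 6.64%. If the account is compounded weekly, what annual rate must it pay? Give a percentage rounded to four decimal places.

(1 + r/52)^52 − 1 = 0.0664, so 1 + r/52 = 1.0664^(1/52).
r/52 = 0.001237, so r = 0.064328 = 6.4328%.

6.4328%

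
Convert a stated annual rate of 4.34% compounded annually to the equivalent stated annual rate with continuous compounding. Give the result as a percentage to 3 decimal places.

Compounded annually, EAR = nominal = 0.043400.
Equivalent continuous rate: r = ln(1 + 0.043400) = 0.042485 = 4.248%.

4.248%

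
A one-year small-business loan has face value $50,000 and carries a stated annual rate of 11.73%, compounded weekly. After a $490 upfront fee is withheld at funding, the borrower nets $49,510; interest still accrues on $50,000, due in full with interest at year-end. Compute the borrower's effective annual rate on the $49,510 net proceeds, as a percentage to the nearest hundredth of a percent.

13.54%

Amount owed after one year: 50,000 × (1 + 0.1173/52)^52 = 50,000 × 1.124308 = $56,215.41.
Effective rate on net proceeds: 56,215.41 / 49,510 − 1 = 0.135435 = 13.54%.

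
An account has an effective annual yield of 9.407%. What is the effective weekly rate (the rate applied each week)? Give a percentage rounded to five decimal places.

0.17304%

The per-week rate i satisfies (1 + i)^52 = 1 + 0.09407.
i = 1.09407^(1/52) − 1 = 0.0017304 = 0.17304%.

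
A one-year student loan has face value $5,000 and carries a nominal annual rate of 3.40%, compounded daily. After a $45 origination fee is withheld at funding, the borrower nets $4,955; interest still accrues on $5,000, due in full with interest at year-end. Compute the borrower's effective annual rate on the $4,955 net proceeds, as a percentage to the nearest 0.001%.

4.398%

Amount owed after one year: 5,000 × (1 + 0.0340/365)^365 = 5,000 × 1.034583 = $5,172.91.
Effective rate on net proceeds: 5,172.91 / 4,955 − 1 = 0.043979 = 4.398%.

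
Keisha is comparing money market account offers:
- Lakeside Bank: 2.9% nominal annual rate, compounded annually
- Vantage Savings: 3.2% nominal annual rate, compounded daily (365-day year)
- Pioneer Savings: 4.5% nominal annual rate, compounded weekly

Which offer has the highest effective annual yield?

Lakeside Bank: compounded annually, EAR = 2.900%
Vantage Savings: (1 + 0.032/365)^365 − 1 = 3.252%
Pioneer Savings: (1 + 0.045/52)^52 − 1 = 4.601%
The highest effective annual rate is Pioneer Savings at 4.601%.

Pioneer Savings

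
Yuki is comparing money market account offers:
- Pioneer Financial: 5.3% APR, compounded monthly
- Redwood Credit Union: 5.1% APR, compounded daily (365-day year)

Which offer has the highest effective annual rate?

Pioneer Financial: (1 + 0.053/12)^12 − 1 = 5.431%
Redwood Credit Union: (1 + 0.051/365)^365 − 1 = 5.232%
The highest effective annual rate is Pioneer Financial at 5.431%.

Pioneer Financial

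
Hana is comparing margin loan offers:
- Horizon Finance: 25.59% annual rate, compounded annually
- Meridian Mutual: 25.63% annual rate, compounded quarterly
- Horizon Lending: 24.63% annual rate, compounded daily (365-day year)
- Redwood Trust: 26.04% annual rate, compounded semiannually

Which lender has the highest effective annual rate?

Meridian Mutual

Horizon Finance: compounded annually, EAR = 25.590%
Meridian Mutual: (1 + 0.2563/4)^4 − 1 = 28.200%
Horizon Lending: (1 + 0.2463/365)^365 − 1 = 27.918%
Redwood Trust: (1 + 0.2604/2)^2 − 1 = 27.735%
The highest effective annual rate is Meridian Mutual at 28.200%.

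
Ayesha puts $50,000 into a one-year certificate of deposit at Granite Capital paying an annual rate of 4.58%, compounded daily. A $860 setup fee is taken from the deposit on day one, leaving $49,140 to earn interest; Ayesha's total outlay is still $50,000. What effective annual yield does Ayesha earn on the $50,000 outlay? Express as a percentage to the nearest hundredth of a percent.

Value after one year: 49,140 × (1 + 0.0458/365)^365 = 49,140 × 1.046862 = $51,442.80.
Effective yield on the $50,000 outlay: 51,442.80 / 50,000 − 1 = 0.028856 = 2.89%.

2.89%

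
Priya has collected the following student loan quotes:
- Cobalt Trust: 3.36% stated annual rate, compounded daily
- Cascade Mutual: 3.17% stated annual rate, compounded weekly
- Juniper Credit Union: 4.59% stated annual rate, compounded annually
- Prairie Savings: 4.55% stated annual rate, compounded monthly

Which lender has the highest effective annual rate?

Prairie Savings

Cobalt Trust: (1 + 0.0336/365)^365 − 1 = 3.417%
Cascade Mutual: (1 + 0.0317/52)^52 − 1 = 3.220%
Juniper Credit Union: compounded annually, EAR = 4.590%
Prairie Savings: (1 + 0.0455/12)^12 − 1 = 4.646%
The highest effective annual rate is Prairie Savings at 4.646%.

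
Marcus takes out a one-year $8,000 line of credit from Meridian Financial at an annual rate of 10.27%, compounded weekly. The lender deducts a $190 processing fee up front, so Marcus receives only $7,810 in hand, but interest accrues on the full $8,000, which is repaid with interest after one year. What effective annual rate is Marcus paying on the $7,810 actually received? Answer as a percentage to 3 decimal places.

13.500%

Amount owed after one year: 8,000 × (1 + 0.1027/52)^52 = 8,000 × 1.108047 = $8,864.37.
Effective rate on net proceeds: 8,864.37 / 7,810 − 1 = 0.135003 = 13.500%.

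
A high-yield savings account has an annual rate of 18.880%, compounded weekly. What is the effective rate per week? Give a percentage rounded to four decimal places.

0.3631%

With a nominal annual rate compounded weekly, the periodic rate is the nominal rate divided by 52.
i = 0.18880 / 52 = 0.0036308 = 0.3631%.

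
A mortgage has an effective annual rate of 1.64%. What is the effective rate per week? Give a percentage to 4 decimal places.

0.0313%

The per-week rate i satisfies (1 + i)^52 = 1 + 0.0164.
i = 1.0164^(1/52) − 1 = 0.0003129 = 0.0313%.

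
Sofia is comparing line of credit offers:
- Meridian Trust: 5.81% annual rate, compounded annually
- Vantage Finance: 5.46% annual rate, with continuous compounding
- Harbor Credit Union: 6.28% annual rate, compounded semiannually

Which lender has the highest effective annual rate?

Harbor Credit Union

Meridian Trust: compounded annually, EAR = 5.810%
Vantage Finance: e^0.0546 − 1 = 5.612%
Harbor Credit Union: (1 + 0.0628/2)^2 − 1 = 6.379%
The highest effective annual rate is Harbor Credit Union at 6.379%.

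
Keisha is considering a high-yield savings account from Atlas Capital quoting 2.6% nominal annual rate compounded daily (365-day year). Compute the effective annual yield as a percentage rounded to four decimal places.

EAR = (1 + 0.026/365)^365 − 1.
= 1.026340 − 1 = 2.6340%.

2.6340%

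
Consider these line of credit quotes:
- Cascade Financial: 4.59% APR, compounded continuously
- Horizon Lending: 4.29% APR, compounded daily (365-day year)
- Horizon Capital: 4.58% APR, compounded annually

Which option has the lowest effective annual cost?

Horizon Lending

Cascade Financial: e^0.0459 − 1 = 4.697%
Horizon Lending: (1 + 0.0429/365)^365 − 1 = 4.383%
Horizon Capital: compounded annually, EAR = 4.580%
The lowest effective annual rate is Horizon Lending at 4.383%.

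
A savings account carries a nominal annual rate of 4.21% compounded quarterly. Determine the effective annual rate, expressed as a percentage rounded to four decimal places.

EAR = (1 + 0.0421/4)^4 − 1.
= 1.042769 − 1 = 4.2769%.

4.2769%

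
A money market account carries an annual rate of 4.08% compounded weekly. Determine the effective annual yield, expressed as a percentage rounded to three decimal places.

EAR = (1 + 0.0408/52)^52 − 1.
= (1 + 0.000785)^52 − 1 = 1.041627 − 1 = 4.163%.

4.163%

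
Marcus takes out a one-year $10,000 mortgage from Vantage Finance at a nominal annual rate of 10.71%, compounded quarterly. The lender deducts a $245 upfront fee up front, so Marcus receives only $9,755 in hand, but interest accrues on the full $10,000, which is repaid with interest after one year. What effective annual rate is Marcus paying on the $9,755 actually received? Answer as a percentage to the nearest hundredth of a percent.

13.94%

Amount owed after one year: 10,000 × (1 + 0.1071/4)^4 = 10,000 × 1.111479 = $11,114.79.
Effective rate on net proceeds: 11,114.79 / 9,755 − 1 = 0.139394 = 13.94%.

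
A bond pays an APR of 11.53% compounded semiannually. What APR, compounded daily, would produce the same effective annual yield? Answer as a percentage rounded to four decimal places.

11.2116%

EAR = (1 + 0.1153/2)^2 − 1 = 0.118624.
Solve (1 + r/365)^365 = 1.118624: r/365 = 1.118624^(1/365) − 1 = 0.000307, so r = 0.112116 = 11.2116%.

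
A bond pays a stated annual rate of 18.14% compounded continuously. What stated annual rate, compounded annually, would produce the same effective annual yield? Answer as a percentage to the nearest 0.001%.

EAR under continuous compounding: e^0.1814 − 1 = 0.198895.
Compounded annually, the equivalent nominal rate is the EAR itself: 19.889%.

19.889%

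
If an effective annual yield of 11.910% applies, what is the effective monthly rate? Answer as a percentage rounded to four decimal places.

0.9421%

The per-month rate i satisfies (1 + i)^12 = 1 + 0.11910.
i = 1.11910^(1/12) − 1 = 0.0094212 = 0.9421%.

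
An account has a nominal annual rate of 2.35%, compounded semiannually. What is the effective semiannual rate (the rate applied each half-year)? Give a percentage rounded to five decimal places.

1.17500%

With a nominal annual rate compounded semiannually, the periodic rate is the nominal rate divided by 2.
i = 0.0235 / 2 = 0.0117500 = 1.17500%.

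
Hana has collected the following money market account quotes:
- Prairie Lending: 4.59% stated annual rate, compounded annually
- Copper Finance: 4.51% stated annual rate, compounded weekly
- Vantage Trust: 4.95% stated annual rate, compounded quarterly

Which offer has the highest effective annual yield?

Vantage Trust

Prairie Lending: compounded annually, EAR = 4.590%
Copper Finance: (1 + 0.0451/52)^52 − 1 = 4.611%
Vantage Trust: (1 + 0.0495/4)^4 − 1 = 5.043%
The highest effective annual rate is Vantage Trust at 5.043%.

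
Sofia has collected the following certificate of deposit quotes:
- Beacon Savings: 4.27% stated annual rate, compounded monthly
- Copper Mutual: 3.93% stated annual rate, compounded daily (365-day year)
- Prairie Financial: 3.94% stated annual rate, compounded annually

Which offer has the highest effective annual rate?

Beacon Savings

Beacon Savings: (1 + 0.0427/12)^12 − 1 = 4.355%
Copper Mutual: (1 + 0.0393/365)^365 − 1 = 4.008%
Prairie Financial: compounded annually, EAR = 3.940%
The highest effective annual rate is Beacon Savings at 4.355%.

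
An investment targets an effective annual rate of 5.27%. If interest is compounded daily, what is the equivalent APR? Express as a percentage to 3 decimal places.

(1 + r/365)^365 − 1 = 0.0527, so 1 + r/365 = 1.0527^(1/365).
r/365 = 0.000141, so r = 0.051362 = 5.136%.

5.136%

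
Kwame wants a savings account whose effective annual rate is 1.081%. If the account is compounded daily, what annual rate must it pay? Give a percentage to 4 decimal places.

(1 + r/365)^365 − 1 = 0.01081, so 1 + r/365 = 1.01081^(1/365).
r/365 = 0.000029, so r = 0.010752 = 1.0752%.

1.0752%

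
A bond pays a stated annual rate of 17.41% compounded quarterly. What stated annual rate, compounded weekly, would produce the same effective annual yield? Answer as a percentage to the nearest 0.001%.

17.070%

EAR = (1 + 0.1741/4)^4 − 1 = 0.185800.
Solve (1 + r/52)^52 = 1.185800: r/52 = 1.185800^(1/52) − 1 = 0.003283, so r = 0.170697 = 17.070%.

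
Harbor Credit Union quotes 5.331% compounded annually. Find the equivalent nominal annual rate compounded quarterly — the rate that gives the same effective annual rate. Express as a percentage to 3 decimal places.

Compounded annually, EAR = nominal = 0.053310.
Solve (1 + r/4)^4 = 1.053310: r/4 = 1.053310^(1/4) − 1 = 0.013069, so r = 0.052276 = 5.228%.

5.228%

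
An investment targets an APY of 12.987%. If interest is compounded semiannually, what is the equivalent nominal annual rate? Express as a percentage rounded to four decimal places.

(1 + r/2)^2 − 1 = 0.12987, so 1 + r/2 = 1.12987^(1/2).
r/2 = 0.062953, so r = 0.125907 = 12.5907%.

12.5907%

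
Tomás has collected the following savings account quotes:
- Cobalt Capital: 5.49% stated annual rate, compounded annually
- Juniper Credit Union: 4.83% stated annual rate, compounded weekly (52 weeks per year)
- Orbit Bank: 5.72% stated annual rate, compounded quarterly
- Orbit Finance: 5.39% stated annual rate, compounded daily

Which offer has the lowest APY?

Cobalt Capital: compounded annually, EAR = 5.490%
Juniper Credit Union: (1 + 0.0483/52)^52 − 1 = 4.946%
Orbit Bank: (1 + 0.0572/4)^4 − 1 = 5.844%
Orbit Finance: (1 + 0.0539/365)^365 − 1 = 5.537%
The lowest effective annual rate is Juniper Credit Union at 4.946%.

Juniper Credit Union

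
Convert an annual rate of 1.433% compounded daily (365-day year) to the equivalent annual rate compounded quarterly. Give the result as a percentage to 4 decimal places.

EAR = (1 + 0.01433/365)^365 − 1 = 0.014433.
Solve (1 + r/4)^4 = 1.014433: r/4 = 1.014433^(1/4) − 1 = 0.003589, so r = 0.014355 = 1.4355%.

1.4355%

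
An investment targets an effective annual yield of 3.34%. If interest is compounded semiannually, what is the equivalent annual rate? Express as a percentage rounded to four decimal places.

(1 + r/2)^2 − 1 = 0.0334, so 1 + r/2 = 1.0334^(1/2).
r/2 = 0.016563, so r = 0.033126 = 3.3126%.

3.3126%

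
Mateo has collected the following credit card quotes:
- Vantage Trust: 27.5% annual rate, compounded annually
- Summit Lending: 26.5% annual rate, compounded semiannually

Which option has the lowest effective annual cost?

Vantage Trust

Vantage Trust: compounded annually, EAR = 27.500%
Summit Lending: (1 + 0.265/2)^2 − 1 = 28.256%
The lowest effective annual rate is Vantage Trust at 27.500%.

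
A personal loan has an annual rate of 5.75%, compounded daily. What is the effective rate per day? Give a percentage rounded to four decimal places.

0.0158%

With a nominal annual rate compounded daily, the periodic rate is the nominal rate divided by 365.
i = 0.0575 / 365 = 0.0001575 = 0.0158%.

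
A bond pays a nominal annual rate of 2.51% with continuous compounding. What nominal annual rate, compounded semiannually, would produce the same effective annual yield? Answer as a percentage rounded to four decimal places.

EAR under continuous compounding: e^0.0251 − 1 = 0.025418.
Solve (1 + r/2)^2 = 1.025418: r/2 = 1.025418^(1/2) − 1 = 0.012629, so r = 0.025258 = 2.5258%.

2.5258%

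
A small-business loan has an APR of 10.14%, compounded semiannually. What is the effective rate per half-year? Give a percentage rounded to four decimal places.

With a nominal annual rate compounded semiannually, the periodic rate is the nominal rate divided by 2.
i = 0.1014 / 2 = 0.0507000 = 5.0700%.

5.0700%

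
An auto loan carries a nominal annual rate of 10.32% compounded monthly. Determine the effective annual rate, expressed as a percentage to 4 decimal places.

10.8224%

EAR = (1 + 0.1032/12)^12 − 1.
= (1 + 0.008600)^12 − 1 = 1.108224 − 1 = 10.8224%.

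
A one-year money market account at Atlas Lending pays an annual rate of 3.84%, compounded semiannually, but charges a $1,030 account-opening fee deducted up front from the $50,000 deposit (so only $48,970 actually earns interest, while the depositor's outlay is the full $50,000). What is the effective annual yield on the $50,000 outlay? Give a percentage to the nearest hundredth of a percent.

1.74%

Value after one year: 48,970 × (1 + 0.0384/2)^2 = 48,970 × 1.038769 = $50,868.50.
Effective yield on the $50,000 outlay: 50,868.50 / 50,000 − 1 = 0.017370 = 1.74%.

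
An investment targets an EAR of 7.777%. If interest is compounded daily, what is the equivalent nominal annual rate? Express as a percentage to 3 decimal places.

7.490%

(1 + r/365)^365 − 1 = 0.07777, so 1 + r/365 = 1.07777^(1/365).
r/365 = 0.000205, so r = 0.074902 = 7.490%.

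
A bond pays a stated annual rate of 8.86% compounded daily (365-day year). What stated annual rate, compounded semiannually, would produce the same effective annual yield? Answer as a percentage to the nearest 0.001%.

EAR = (1 + 0.0886/365)^365 − 1 = 0.092632.
Solve (1 + r/2)^2 = 1.092632: r/2 = 1.092632^(1/2) − 1 = 0.045290, so r = 0.090581 = 9.058%.

9.058%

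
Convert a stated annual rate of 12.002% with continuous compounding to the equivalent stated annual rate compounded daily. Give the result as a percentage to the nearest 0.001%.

EAR under continuous compounding: e^0.12002 − 1 = 0.127519.
Solve (1 + r/365)^365 = 1.127519: r/365 = 1.127519^(1/365) − 1 = 0.000329, so r = 0.120040 = 12.004%.

12.004%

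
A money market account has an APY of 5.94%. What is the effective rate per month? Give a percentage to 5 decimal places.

0.48201%

The per-month rate i satisfies (1 + i)^12 = 1 + 0.0594.
i = 1.0594^(1/12) − 1 = 0.0048201 = 0.48201%.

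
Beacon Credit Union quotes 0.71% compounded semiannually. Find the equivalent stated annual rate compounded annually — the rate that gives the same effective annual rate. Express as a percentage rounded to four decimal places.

0.7113%

EAR = (1 + 0.0071/2)^2 − 1 = 0.007113.
Compounded annually, the equivalent nominal rate is the EAR itself: 0.7113%.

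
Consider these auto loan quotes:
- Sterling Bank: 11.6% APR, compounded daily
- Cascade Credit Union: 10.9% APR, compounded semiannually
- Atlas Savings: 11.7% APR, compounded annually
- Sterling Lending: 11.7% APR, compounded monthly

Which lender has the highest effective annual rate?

Sterling Lending

Sterling Bank: (1 + 0.116/365)^365 − 1 = 12.298%
Cascade Credit Union: (1 + 0.109/2)^2 − 1 = 11.197%
Atlas Savings: compounded annually, EAR = 11.700%
Sterling Lending: (1 + 0.117/12)^12 − 1 = 12.348%
The highest effective annual rate is Sterling Lending at 12.348%.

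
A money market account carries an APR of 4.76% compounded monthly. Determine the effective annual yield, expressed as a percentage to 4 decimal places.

EAR = (1 + 0.0476/12)^12 − 1.
= (1 + 0.003967)^12 − 1 = 1.048652 − 1 = 4.8652%.

4.8652%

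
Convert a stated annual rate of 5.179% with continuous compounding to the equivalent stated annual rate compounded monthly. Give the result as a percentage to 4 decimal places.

5.1902%

EAR under continuous compounding: e^0.05179 − 1 = 0.053155.
Solve (1 + r/12)^12 = 1.053155: r/12 = 1.053155^(1/12) − 1 = 0.004325, so r = 0.051902 = 5.1902%.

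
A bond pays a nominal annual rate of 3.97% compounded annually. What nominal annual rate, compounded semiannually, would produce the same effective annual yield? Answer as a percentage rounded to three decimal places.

3.931%

Compounded annually, EAR = nominal = 0.039700.
Solve (1 + r/2)^2 = 1.039700: r/2 = 1.039700^(1/2) − 1 = 0.019657, so r = 0.039314 = 3.931%.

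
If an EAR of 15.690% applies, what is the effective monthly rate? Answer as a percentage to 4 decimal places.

1.2219%

The per-month rate i satisfies (1 + i)^12 = 1 + 0.15690.
i = 1.15690^(1/12) − 1 = 0.0122194 = 1.2219%.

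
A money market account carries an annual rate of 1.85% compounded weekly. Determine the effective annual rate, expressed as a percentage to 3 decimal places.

1.867%

EAR = (1 + 0.0185/52)^52 − 1.
= 1.018669 − 1 = 1.867%.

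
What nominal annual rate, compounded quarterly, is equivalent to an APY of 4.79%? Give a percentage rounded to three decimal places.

(1 + r/4)^4 − 1 = 0.0479, so 1 + r/4 = 1.0479^(1/4).
r/4 = 0.011766, so r = 0.047063 = 4.706%.

4.706%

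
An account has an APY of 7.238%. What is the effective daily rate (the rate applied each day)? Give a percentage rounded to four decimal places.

The per-day rate i satisfies (1 + i)^365 = 1 + 0.07238.
i = 1.07238^(1/365) − 1 = 0.0001915 = 0.0191%.

0.0191%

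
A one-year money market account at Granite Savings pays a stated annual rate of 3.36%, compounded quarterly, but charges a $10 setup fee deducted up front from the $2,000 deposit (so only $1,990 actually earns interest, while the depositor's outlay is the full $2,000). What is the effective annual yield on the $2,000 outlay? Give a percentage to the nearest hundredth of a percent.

2.89%

Value after one year: 1,990 × (1 + 0.0336/4)^4 = 1,990 × 1.034026 = $2,057.71.
Effective yield on the $2,000 outlay: 2,057.71 / 2,000 − 1 = 0.028856 = 2.89%.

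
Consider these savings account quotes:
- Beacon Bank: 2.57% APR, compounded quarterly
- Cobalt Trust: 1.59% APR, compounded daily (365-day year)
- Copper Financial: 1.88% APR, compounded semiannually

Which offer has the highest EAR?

Beacon Bank: (1 + 0.0257/4)^4 − 1 = 2.595%
Cobalt Trust: (1 + 0.0159/365)^365 − 1 = 1.603%
Copper Financial: (1 + 0.0188/2)^2 − 1 = 1.889%
The highest effective annual rate is Beacon Bank at 2.595%.

Beacon Bank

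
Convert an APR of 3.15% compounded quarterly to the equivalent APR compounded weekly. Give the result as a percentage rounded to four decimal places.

EAR = (1 + 0.0315/4)^4 − 1 = 0.031874.
Solve (1 + r/52)^52 = 1.031874: r/52 = 1.031874^(1/52) − 1 = 0.000604, so r = 0.031386 = 3.1386%.

3.1386%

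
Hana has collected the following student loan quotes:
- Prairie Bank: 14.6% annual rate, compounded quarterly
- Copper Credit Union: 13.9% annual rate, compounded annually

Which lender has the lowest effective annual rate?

Prairie Bank: (1 + 0.146/4)^4 − 1 = 15.419%
Copper Credit Union: compounded annually, EAR = 13.900%
The lowest effective annual rate is Copper Credit Union at 13.900%.

Copper Credit Union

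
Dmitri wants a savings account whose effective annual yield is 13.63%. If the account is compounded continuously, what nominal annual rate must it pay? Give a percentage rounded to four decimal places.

Continuous: nominal r satisfies e^r − 1 = 0.1363.
r = ln(1 + 0.1363) = ln(1.1363) = 0.127777 = 12.7777%.

12.7777%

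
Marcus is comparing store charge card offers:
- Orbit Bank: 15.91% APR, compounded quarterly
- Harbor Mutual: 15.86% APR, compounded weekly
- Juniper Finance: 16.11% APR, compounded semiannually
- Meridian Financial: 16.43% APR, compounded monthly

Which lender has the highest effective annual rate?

Orbit Bank: (1 + 0.1591/4)^4 − 1 = 16.885%
Harbor Mutual: (1 + 0.1586/52)^52 − 1 = 17.159%
Juniper Finance: (1 + 0.1611/2)^2 − 1 = 16.759%
Meridian Financial: (1 + 0.1643/12)^12 − 1 = 17.725%
The highest effective annual rate is Meridian Financial at 17.725%.

Meridian Financial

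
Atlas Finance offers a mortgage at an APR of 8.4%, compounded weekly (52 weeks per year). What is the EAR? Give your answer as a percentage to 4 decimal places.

8.7555%

EAR = (1 + 0.084/52)^52 − 1.
= 1.087555 − 1 = 8.7555%.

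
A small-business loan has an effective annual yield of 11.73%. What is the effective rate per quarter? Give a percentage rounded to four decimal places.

The per-quarter rate i satisfies (1 + i)^4 = 1 + 0.1173.
i = 1.1173^(1/4) − 1 = 0.0281168 = 2.8117%.

2.8117%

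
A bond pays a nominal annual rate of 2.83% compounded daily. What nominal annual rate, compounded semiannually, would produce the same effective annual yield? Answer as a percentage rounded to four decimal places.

EAR = (1 + 0.0283/365)^365 − 1 = 0.028703.
Solve (1 + r/2)^2 = 1.028703: r/2 = 1.028703^(1/2) − 1 = 0.014250, so r = 0.028500 = 2.8500%.

2.8500%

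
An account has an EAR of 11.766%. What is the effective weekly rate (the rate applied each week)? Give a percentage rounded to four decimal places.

The per-week rate i satisfies (1 + i)^52 = 1 + 0.11766.
i = 1.11766^(1/52) − 1 = 0.0021415 = 0.2141%.

0.2141%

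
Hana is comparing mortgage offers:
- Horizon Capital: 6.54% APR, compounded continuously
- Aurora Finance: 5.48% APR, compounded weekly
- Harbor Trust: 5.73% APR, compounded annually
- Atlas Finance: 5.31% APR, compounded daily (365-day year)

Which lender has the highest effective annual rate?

Horizon Capital: e^0.0654 − 1 = 6.759%
Aurora Finance: (1 + 0.0548/52)^52 − 1 = 5.630%
Harbor Trust: compounded annually, EAR = 5.730%
Atlas Finance: (1 + 0.0531/365)^365 − 1 = 5.453%
The highest effective annual rate is Horizon Capital at 6.759%.

Horizon Capital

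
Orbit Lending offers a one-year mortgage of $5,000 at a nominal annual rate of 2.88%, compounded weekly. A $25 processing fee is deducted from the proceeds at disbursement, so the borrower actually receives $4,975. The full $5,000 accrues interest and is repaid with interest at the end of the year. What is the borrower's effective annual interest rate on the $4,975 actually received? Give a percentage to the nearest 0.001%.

Amount owed after one year: 5,000 × (1 + 0.0288/52)^52 = 5,000 × 1.029211 = $5,146.05.
Effective rate on net proceeds: 5,146.05 / 4,975 − 1 = 0.034382 = 3.438%.

3.438%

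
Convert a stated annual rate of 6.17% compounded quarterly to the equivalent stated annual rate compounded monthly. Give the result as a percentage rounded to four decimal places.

EAR = (1 + 0.0617/4)^4 − 1 = 0.063142.
Solve (1 + r/12)^12 = 1.063142: r/12 = 1.063142^(1/12) − 1 = 0.005115, so r = 0.061385 = 6.1385%.

6.1385%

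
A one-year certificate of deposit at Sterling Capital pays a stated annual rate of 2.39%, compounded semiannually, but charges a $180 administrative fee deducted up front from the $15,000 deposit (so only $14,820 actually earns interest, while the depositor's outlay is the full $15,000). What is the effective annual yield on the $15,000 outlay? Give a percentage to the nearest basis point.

Value after one year: 14,820 × (1 + 0.0239/2)^2 = 14,820 × 1.024043 = $15,176.31.
Effective yield on the $15,000 outlay: 15,176.31 / 15,000 − 1 = 0.011754 = 1.18%.

1.18%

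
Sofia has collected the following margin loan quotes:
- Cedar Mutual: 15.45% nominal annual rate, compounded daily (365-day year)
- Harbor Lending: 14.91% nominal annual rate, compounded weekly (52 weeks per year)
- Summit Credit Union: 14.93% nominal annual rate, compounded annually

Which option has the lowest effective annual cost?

Summit Credit Union

Cedar Mutual: (1 + 0.1545/365)^365 − 1 = 16.704%
Harbor Lending: (1 + 0.1491/52)^52 − 1 = 16.054%
Summit Credit Union: compounded annually, EAR = 14.930%
The lowest effective annual rate is Summit Credit Union at 14.930%.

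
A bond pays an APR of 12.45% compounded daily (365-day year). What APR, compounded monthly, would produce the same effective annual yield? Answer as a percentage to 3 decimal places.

12.513%

EAR = (1 + 0.1245/365)^365 − 1 = 0.132558.
Solve (1 + r/12)^12 = 1.132558: r/12 = 1.132558^(1/12) − 1 = 0.010427, so r = 0.125127 = 12.513%.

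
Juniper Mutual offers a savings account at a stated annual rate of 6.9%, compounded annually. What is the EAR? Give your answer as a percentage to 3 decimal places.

6.900%

Annual compounding means the effective rate equals the nominal rate: 6.900%.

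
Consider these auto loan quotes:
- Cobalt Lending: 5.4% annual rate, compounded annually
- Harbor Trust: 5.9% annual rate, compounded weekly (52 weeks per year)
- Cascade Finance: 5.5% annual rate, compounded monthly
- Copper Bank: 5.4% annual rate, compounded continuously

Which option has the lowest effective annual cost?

Cobalt Lending

Cobalt Lending: compounded annually, EAR = 5.400%
Harbor Trust: (1 + 0.059/52)^52 − 1 = 6.074%
Cascade Finance: (1 + 0.055/12)^12 − 1 = 5.641%
Copper Bank: e^0.054 − 1 = 5.548%
The lowest effective annual rate is Cobalt Lending at 5.400%.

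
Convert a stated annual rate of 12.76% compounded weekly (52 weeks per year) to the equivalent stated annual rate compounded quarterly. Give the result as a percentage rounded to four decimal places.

EAR = (1 + 0.1276/52)^52 − 1 = 0.135921.
Solve (1 + r/4)^4 = 1.135921: r/4 = 1.135921^(1/4) − 1 = 0.032374, so r = 0.129496 = 12.9496%.

12.9496%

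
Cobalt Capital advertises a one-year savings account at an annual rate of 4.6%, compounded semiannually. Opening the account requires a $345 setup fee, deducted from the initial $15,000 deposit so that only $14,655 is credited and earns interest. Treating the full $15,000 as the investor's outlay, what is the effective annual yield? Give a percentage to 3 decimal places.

2.246%

Value after one year: 14,655 × (1 + 0.046/2)^2 = 14,655 × 1.046529 = $15,336.88.
Effective yield on the $15,000 outlay: 15,336.88 / 15,000 − 1 = 0.022459 = 2.246%.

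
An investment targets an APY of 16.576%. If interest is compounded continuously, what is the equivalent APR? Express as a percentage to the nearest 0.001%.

Continuous: nominal r satisfies e^r − 1 = 0.16576.
r = ln(1 + 0.16576) = ln(1.16576) = 0.153373 = 15.337%.

15.337%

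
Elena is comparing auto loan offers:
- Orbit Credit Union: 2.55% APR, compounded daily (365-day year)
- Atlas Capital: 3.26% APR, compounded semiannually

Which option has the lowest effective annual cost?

Orbit Credit Union

Orbit Credit Union: (1 + 0.0255/365)^365 − 1 = 2.583%
Atlas Capital: (1 + 0.0326/2)^2 − 1 = 3.287%
The lowest effective annual rate is Orbit Credit Union at 2.583%.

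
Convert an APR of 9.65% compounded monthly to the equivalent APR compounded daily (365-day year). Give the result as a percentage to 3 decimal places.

EAR = (1 + 0.0965/12)^12 − 1 = 0.100885.
Solve (1 + r/365)^365 = 1.100885: r/365 = 1.100885^(1/365) − 1 = 0.000263, so r = 0.096127 = 9.613%.

9.613%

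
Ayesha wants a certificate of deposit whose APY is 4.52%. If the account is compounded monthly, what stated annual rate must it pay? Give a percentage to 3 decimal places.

(1 + r/12)^12 − 1 = 0.0452, so 1 + r/12 = 1.0452^(1/12).
r/12 = 0.003691, so r = 0.044290 = 4.429%.

4.429%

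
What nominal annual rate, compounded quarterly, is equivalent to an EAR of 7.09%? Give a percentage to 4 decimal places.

6.9089%

(1 + r/4)^4 − 1 = 0.0709, so 1 + r/4 = 1.0709^(1/4).
r/4 = 0.017272, so r = 0.069089 = 6.9089%.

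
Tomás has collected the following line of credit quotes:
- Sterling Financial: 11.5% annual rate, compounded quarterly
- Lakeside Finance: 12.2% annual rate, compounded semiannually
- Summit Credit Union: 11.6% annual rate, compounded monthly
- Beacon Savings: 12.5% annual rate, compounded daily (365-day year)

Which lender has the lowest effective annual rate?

Sterling Financial

Sterling Financial: (1 + 0.115/4)^4 − 1 = 12.006%
Lakeside Finance: (1 + 0.122/2)^2 − 1 = 12.572%
Summit Credit Union: (1 + 0.116/12)^12 − 1 = 12.237%
Beacon Savings: (1 + 0.125/365)^365 − 1 = 13.312%
The lowest effective annual rate is Sterling Financial at 12.006%.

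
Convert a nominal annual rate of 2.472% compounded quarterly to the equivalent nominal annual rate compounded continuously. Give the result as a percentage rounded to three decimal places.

2.464%

EAR = (1 + 0.02472/4)^4 − 1 = 0.024950.
Equivalent continuous rate: r = ln(1 + 0.024950) = 0.024644 = 2.464%.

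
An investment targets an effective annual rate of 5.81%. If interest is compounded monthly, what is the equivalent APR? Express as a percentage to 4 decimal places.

5.6608%

(1 + r/12)^12 − 1 = 0.0581, so 1 + r/12 = 1.0581^(1/12).
r/12 = 0.004717, so r = 0.056608 = 5.6608%.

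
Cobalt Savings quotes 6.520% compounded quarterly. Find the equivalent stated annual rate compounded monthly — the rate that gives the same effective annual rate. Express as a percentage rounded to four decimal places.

6.4849%

EAR = (1 + 0.06520/4)^4 − 1 = 0.066812.
Solve (1 + r/12)^12 = 1.066812: r/12 = 1.066812^(1/12) − 1 = 0.005404, so r = 0.064849 = 6.4849%.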